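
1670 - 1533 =137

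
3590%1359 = 872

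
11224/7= 11224/7 = 1603.43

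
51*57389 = 2926839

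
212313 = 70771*3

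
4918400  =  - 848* ( - 5800 ) 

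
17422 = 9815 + 7607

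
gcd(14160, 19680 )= 240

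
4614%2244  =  126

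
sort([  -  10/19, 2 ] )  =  [-10/19,2]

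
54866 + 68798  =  123664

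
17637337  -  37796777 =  - 20159440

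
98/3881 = 98/3881 = 0.03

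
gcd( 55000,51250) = 1250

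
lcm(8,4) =8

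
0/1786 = 0 =0.00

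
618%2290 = 618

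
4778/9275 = 4778/9275 = 0.52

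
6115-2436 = 3679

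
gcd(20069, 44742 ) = 1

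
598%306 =292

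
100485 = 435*231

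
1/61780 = 1/61780 = 0.00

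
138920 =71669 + 67251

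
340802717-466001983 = -125199266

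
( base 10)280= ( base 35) 80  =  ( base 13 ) 187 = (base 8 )430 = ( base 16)118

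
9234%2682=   1188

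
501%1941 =501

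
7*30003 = 210021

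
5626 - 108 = 5518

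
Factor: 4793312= 2^5*149791^1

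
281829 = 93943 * 3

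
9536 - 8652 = 884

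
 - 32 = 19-51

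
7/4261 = 7/4261 = 0.00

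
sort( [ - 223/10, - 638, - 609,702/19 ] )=[ - 638, - 609, - 223/10, 702/19]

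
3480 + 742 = 4222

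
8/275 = 8/275 = 0.03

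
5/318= 5/318= 0.02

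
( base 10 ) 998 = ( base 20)29i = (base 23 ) 1k9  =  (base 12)6b2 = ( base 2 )1111100110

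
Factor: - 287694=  - 2^1*3^2*11^1 * 1453^1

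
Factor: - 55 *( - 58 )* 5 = 15950 = 2^1*5^2 *11^1 *29^1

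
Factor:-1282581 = -3^3*67^1*709^1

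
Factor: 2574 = 2^1*3^2*11^1*13^1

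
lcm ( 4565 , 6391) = 31955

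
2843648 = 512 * 5554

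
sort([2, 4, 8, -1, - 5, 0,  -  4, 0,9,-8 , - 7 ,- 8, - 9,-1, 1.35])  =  [ - 9, - 8, - 8, - 7, - 5,-4, - 1, - 1, 0 , 0,1.35 , 2, 4 , 8, 9 ] 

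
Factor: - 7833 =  - 3^1*7^1*373^1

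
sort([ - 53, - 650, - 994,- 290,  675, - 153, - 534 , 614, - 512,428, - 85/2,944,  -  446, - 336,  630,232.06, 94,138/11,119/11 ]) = [ - 994,-650, - 534, - 512, - 446, - 336, - 290, - 153, - 53, - 85/2,119/11, 138/11, 94,232.06,428,614, 630,675,944]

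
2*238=476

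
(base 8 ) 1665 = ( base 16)3B5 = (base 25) 1co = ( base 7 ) 2524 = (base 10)949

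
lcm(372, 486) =30132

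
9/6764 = 9/6764 = 0.00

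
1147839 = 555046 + 592793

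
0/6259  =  0 = 0.00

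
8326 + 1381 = 9707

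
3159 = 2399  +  760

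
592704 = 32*18522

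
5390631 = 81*66551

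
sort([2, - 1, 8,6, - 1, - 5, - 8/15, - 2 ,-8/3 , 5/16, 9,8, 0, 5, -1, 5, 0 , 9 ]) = [ - 5, - 8/3,-2, - 1, - 1, - 1 , - 8/15,  0,  0, 5/16,2, 5, 5, 6 , 8,8, 9, 9]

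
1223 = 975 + 248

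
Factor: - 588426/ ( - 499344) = 2^( - 3)*103^( - 1 )*971^1 = 971/824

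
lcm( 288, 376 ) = 13536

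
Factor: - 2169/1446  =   - 2^( - 1) * 3^1 = - 3/2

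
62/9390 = 31/4695 = 0.01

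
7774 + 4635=12409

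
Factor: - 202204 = -2^2*50551^1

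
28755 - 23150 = 5605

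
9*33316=299844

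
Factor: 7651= 7^1*1093^1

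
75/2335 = 15/467 = 0.03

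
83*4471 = 371093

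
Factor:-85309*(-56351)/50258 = 4807247459/50258= 2^(  -  1 )*7^2*13^( - 1)*37^1*1523^1*1741^1*1933^( - 1 ) 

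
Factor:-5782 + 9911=4129^1 = 4129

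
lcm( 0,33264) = 0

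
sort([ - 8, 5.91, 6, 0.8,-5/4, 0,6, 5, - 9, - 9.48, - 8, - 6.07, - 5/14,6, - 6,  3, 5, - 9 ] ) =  [ - 9.48,- 9, - 9, - 8, - 8, - 6.07, - 6,  -  5/4, - 5/14, 0, 0.8, 3, 5, 5, 5.91 , 6, 6, 6]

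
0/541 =0 = 0.00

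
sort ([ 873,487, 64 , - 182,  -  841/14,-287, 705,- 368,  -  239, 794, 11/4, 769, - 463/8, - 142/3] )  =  [  -  368,-287 , - 239,-182, - 841/14,  -  463/8, - 142/3, 11/4,  64, 487,705,769,794,873] 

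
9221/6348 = 1 + 2873/6348 = 1.45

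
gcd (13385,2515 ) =5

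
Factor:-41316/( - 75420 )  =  3^(-1 )*5^( - 1)*11^1 *313^1*419^( - 1 ) = 3443/6285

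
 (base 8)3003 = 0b11000000011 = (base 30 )1L9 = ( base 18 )4D9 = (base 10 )1539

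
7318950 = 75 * 97586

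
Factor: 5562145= 5^1*17^1*65437^1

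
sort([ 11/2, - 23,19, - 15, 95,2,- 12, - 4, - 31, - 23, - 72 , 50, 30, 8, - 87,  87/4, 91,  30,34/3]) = [ - 87, - 72, - 31, - 23, - 23, - 15, - 12, - 4,  2 , 11/2, 8,  34/3, 19, 87/4 , 30, 30,50, 91 , 95]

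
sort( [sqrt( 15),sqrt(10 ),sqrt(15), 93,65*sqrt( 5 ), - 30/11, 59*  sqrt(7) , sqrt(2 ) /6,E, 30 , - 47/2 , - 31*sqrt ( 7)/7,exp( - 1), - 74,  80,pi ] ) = [-74 , - 47/2, - 31*sqrt(7) /7,-30/11, sqrt( 2)/6,exp(-1),E, pi,sqrt (10), sqrt ( 15) , sqrt(15 ),30,80, 93 , 65*sqrt(5),  59*sqrt( 7 )] 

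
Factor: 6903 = 3^2*13^1*59^1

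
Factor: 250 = 2^1*5^3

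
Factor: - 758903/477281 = - 7^( - 1 ) * 41^(-1)*89^1*1663^(-1)*8527^1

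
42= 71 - 29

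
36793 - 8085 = 28708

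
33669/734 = 45 + 639/734 = 45.87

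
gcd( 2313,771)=771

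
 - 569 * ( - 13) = 7397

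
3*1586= 4758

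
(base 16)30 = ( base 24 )20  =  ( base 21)26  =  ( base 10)48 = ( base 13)39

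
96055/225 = 19211/45 = 426.91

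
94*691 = 64954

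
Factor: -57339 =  - 3^2*23^1*277^1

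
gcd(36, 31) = 1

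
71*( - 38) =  - 2698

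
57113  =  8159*7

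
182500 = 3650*50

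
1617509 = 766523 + 850986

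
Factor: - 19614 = -2^1*3^1*7^1*467^1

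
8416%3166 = 2084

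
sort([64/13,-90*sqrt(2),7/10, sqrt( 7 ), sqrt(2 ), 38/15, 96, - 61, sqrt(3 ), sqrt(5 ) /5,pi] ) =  [ - 90*sqrt( 2 ), - 61, sqrt(5) /5,7/10, sqrt ( 2),  sqrt ( 3 ), 38/15, sqrt(7 ),pi,64/13, 96 ]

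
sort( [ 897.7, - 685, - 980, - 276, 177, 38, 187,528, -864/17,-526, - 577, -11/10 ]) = [-980,-685,-577, - 526,  -  276, - 864/17, - 11/10, 38,177, 187, 528, 897.7] 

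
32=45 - 13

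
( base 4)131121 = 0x759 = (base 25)306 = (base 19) 540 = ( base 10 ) 1881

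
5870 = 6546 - 676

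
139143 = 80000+59143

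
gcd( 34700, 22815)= 5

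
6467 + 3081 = 9548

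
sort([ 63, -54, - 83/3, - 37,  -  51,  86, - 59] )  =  [ - 59, - 54, - 51, - 37,-83/3,63,86 ]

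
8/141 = 8/141 = 0.06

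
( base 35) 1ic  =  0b11101001011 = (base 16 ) 74b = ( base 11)1448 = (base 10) 1867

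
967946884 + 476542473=1444489357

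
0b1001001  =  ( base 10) 73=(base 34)25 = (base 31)2B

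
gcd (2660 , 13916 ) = 28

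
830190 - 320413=509777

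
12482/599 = 12482/599=20.84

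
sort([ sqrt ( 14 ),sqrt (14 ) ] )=[ sqrt(14),sqrt( 14 )]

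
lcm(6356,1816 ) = 12712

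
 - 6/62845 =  - 1+62839/62845 = - 0.00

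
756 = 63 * 12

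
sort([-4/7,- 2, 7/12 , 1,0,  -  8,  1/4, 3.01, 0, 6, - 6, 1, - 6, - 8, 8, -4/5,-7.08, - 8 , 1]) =[ - 8,-8, - 8,  -  7.08, - 6,  -  6, - 2  , - 4/5, - 4/7, 0, 0, 1/4, 7/12,  1, 1, 1,3.01, 6,8]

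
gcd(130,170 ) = 10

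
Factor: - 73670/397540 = - 53/286 = - 2^ ( - 1 )*11^( - 1)* 13^(-1)*53^1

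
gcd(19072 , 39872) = 64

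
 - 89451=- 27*3313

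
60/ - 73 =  - 60/73 = - 0.82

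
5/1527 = 5/1527 = 0.00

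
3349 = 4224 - 875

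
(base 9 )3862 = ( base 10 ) 2891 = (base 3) 10222002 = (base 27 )3q2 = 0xB4B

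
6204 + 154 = 6358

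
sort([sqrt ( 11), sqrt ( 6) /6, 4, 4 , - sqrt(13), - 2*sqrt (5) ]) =[ - 2*sqrt( 5), - sqrt( 13), sqrt(6)/6, sqrt(11 ),4,4]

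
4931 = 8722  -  3791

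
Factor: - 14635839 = -3^1 * 787^1 *6199^1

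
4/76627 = 4/76627 = 0.00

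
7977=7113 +864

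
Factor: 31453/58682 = 2^( -1)*13^(- 1) * 37^( - 1) * 61^( - 1 )*71^1*443^1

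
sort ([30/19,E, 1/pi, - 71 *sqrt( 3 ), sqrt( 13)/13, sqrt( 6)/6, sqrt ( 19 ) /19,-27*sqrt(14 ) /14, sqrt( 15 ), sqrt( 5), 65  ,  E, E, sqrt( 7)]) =[-71*sqrt( 3), - 27*sqrt( 14)/14 , sqrt( 19) /19,sqrt( 13)/13, 1/pi, sqrt( 6)/6, 30/19,  sqrt( 5 ), sqrt( 7 ),E,  E,E,sqrt( 15), 65]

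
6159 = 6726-567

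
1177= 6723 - 5546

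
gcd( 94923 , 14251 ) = 1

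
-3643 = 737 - 4380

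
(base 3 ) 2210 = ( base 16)4B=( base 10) 75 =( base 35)25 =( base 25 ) 30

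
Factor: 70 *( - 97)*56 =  - 2^4*5^1*7^2*97^1 = - 380240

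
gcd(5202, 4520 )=2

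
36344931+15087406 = 51432337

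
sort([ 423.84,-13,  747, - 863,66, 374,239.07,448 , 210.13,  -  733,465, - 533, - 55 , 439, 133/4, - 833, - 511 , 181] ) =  [ - 863, - 833,  -  733 , - 533, - 511, - 55,  -  13,133/4,66, 181,210.13, 239.07,374, 423.84,439 , 448,465,747] 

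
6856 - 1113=5743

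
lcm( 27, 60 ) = 540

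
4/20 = 1/5 = 0.20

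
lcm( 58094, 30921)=1917102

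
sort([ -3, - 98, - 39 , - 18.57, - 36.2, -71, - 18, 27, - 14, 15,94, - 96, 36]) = [-98, - 96, - 71, - 39, - 36.2, - 18.57 , - 18, - 14 ,-3, 15 , 27,36,94] 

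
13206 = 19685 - 6479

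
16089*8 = 128712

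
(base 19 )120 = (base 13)249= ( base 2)110001111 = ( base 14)207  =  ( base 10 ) 399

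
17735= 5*3547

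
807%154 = 37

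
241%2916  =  241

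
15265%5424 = 4417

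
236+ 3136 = 3372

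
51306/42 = 8551/7 = 1221.57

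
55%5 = 0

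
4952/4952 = 1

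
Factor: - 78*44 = - 2^3*3^1*11^1*13^1=- 3432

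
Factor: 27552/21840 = 82/65  =  2^1*5^ ( - 1 ) * 13^ ( -1) * 41^1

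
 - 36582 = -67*546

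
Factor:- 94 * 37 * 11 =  - 2^1* 11^1 * 37^1*  47^1 = - 38258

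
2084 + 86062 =88146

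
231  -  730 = - 499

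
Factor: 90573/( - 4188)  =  -2^ ( - 2 )*7^1*19^1 * 227^1*349^( - 1) = - 30191/1396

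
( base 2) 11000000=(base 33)5r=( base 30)6C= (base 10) 192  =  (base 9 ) 233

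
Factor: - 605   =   - 5^1*11^2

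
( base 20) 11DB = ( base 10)8671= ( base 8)20737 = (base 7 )34165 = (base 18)18DD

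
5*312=1560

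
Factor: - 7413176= - 2^3*23^1 * 40289^1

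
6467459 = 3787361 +2680098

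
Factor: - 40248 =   -  2^3*3^2*13^1*43^1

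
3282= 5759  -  2477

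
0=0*351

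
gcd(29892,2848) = 4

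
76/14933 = 76/14933 = 0.01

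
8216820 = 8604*955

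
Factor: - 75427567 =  - 199^1*379033^1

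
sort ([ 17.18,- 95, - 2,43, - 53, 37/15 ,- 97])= [ - 97, - 95, - 53, -2,37/15,  17.18  ,  43 ] 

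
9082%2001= 1078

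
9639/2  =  4819 + 1/2 = 4819.50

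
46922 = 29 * 1618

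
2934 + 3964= 6898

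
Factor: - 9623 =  - 9623^1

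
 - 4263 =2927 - 7190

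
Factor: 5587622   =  2^1*2793811^1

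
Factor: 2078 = 2^1*1039^1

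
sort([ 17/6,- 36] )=[ - 36,17/6 ] 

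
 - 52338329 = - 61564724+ 9226395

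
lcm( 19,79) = 1501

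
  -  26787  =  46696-73483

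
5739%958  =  949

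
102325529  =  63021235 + 39304294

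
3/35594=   3/35594 = 0.00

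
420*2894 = 1215480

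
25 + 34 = 59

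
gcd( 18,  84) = 6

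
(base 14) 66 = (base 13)6c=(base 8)132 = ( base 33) 2O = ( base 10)90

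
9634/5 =1926+4/5  =  1926.80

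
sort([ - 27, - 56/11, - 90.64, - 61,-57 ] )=[ - 90.64,-61, - 57,-27, -56/11 ]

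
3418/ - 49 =-3418/49 =- 69.76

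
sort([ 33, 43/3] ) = [43/3, 33]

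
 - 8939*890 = -7955710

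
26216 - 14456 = 11760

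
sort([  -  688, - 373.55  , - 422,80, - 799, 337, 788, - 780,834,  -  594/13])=[  -  799, - 780 , - 688, - 422, -373.55, - 594/13, 80, 337,788, 834 ] 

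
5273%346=83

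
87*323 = 28101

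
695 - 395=300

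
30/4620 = 1/154 = 0.01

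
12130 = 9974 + 2156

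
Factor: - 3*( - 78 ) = 234 = 2^1*3^2*13^1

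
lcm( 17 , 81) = 1377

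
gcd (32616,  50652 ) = 108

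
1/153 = 1/153 = 0.01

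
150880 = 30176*5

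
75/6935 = 15/1387 = 0.01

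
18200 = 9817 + 8383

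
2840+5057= 7897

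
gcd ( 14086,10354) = 2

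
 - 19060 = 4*( - 4765)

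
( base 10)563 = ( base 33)h2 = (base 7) 1433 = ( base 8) 1063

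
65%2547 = 65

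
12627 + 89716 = 102343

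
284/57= 284/57=4.98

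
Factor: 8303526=2^1*3^3* 7^1*11^1*1997^1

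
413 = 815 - 402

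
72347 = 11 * 6577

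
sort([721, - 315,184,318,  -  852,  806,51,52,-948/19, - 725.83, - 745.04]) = [ - 852, - 745.04,  -  725.83, - 315, - 948/19,51,52 , 184, 318,721,806]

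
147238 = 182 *809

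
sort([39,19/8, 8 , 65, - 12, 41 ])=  [ - 12, 19/8,8,39, 41 , 65] 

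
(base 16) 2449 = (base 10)9289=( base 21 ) 1017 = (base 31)9kk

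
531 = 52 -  - 479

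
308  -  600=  - 292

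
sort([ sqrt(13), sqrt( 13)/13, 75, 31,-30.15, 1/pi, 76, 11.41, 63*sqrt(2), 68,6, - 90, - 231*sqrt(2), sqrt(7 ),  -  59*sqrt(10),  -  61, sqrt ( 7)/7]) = [ - 231*sqrt(2),-59*  sqrt ( 10), - 90, - 61 ,-30.15,sqrt ( 13 ) /13, 1/pi, sqrt ( 7 ) /7,  sqrt (7),  sqrt(13),6,11.41 , 31, 68,75,76,63*sqrt( 2) ] 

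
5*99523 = 497615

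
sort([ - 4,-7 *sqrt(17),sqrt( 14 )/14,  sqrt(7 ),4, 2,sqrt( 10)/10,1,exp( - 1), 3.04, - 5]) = [ - 7*sqrt( 17 ), - 5,  -  4,sqrt( 14)/14 , sqrt ( 10) /10, exp( - 1),1, 2,sqrt( 7 ),3.04,4]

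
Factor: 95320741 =95320741^1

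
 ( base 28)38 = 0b1011100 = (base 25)3h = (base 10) 92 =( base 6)232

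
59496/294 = 9916/49 = 202.37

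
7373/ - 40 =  - 7373/40= - 184.32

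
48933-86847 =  - 37914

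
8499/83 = 8499/83= 102.40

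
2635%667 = 634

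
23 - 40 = - 17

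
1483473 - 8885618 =-7402145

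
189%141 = 48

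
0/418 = 0 =0.00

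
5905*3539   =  20897795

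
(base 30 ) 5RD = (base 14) 1D23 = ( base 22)all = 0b1010011001011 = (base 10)5323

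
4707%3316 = 1391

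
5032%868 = 692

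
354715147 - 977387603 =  - 622672456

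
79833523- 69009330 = 10824193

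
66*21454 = 1415964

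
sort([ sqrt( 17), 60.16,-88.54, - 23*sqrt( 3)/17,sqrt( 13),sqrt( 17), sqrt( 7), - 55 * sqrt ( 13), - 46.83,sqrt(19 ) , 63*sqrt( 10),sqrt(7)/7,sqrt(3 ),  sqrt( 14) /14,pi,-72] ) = [ - 55*sqrt( 13),- 88.54 , - 72,-46.83, - 23*sqrt(3 )/17, sqrt(  14 ) /14,sqrt( 7 ) /7 , sqrt( 3 ),  sqrt( 7),  pi,sqrt ( 13 ),sqrt(17 ),sqrt( 17),sqrt( 19 ), 60.16,63*sqrt( 10)] 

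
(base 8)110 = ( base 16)48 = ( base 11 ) 66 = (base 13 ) 57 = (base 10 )72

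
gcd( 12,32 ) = 4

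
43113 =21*2053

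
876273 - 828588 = 47685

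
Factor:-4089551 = - 29^1 * 31^1*4549^1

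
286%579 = 286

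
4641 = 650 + 3991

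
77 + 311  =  388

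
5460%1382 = 1314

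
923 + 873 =1796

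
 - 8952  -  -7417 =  - 1535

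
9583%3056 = 415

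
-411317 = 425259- 836576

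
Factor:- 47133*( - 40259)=3^2*127^1*317^1*5237^1 = 1897527447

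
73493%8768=3349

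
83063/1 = 83063= 83063.00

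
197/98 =197/98 = 2.01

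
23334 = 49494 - 26160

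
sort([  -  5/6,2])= [ - 5/6 , 2] 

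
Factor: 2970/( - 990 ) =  - 3^1  =  -3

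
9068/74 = 122 + 20/37  =  122.54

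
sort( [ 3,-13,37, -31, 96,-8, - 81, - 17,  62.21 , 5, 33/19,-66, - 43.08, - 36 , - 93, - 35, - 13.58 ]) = [ - 93, - 81,-66,-43.08, - 36, - 35, - 31, -17,-13.58, - 13, - 8, 33/19,3,5, 37, 62.21, 96]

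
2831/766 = 2831/766=3.70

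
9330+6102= 15432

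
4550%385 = 315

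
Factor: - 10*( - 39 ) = 390=2^1* 3^1*5^1*13^1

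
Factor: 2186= 2^1*1093^1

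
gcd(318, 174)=6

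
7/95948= 7/95948 = 0.00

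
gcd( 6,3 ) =3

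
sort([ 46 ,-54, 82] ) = [ - 54,46, 82 ]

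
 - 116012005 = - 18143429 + - 97868576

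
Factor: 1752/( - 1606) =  - 2^2 *3^1*11^( - 1) =- 12/11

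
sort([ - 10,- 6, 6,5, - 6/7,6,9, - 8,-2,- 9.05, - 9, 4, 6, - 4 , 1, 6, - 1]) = [ - 10, - 9.05, - 9, - 8, - 6, - 4,- 2, - 1, - 6/7,1, 4,5,6,6, 6, 6, 9 ]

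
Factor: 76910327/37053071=11^ ( - 1)*13^1*3368461^(-1)*5916179^1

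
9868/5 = 1973 + 3/5 = 1973.60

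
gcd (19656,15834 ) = 546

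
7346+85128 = 92474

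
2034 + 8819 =10853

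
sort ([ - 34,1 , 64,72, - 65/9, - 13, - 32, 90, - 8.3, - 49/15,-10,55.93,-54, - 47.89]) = [-54, - 47.89, - 34, - 32,  -  13, - 10 , - 8.3, - 65/9, - 49/15, 1, 55.93,64,72,90 ]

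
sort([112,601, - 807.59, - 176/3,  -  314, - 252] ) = [-807.59, - 314, -252, - 176/3,112,  601]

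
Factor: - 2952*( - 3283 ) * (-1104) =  - 10699323264 = -  2^7 *3^3*7^2*23^1*41^1*67^1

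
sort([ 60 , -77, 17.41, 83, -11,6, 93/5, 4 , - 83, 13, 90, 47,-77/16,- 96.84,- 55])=[ - 96.84, -83, - 77, - 55,-11, - 77/16, 4, 6,13, 17.41, 93/5, 47, 60, 83, 90]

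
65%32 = 1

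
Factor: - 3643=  - 3643^1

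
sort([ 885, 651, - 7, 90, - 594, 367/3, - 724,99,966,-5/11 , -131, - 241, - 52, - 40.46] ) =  [ -724, - 594, - 241, - 131, - 52, - 40.46 , - 7 , - 5/11,90, 99,367/3,651 , 885,966 ] 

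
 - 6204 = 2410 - 8614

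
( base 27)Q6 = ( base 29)oc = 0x2c4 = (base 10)708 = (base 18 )236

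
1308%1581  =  1308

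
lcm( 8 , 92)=184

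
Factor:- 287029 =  - 31^1 * 47^1*197^1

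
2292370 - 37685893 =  - 35393523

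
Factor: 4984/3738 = 2^2*3^(  -  1) = 4/3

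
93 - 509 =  - 416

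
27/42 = 9/14 = 0.64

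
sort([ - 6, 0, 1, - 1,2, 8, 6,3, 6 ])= [ - 6, - 1,0, 1 , 2,3,6,6 , 8] 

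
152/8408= 19/1051 = 0.02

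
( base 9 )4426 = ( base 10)3264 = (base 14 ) 1292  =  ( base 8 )6300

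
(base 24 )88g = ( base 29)5L2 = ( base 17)GB5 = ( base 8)11320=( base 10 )4816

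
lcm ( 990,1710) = 18810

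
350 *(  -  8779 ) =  - 3072650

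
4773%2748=2025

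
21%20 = 1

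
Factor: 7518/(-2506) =  -  3^1 = - 3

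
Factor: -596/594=- 298/297 = - 2^1*3^( - 3 )*11^( - 1)* 149^1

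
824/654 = 412/327 = 1.26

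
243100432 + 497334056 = 740434488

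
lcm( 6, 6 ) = 6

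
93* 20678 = 1923054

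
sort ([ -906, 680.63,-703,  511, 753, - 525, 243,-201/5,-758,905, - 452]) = [-906, - 758, - 703, - 525 ,-452,-201/5 , 243,511, 680.63, 753,905]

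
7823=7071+752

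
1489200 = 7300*204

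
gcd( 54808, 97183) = 1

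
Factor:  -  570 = -2^1*3^1*5^1* 19^1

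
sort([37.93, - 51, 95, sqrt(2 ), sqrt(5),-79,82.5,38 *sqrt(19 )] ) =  [ - 79,-51, sqrt(2),  sqrt(5 ),37.93, 82.5, 95,38*sqrt(19)]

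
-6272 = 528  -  6800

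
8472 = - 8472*( - 1) 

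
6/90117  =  2/30039  =  0.00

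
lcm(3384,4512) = 13536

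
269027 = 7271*37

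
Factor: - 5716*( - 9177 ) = 52455732 = 2^2*3^1*7^1*19^1*23^1*1429^1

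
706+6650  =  7356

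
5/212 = 5/212 = 0.02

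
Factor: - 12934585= - 5^1*2586917^1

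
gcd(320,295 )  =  5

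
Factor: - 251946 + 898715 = 641^1*1009^1=646769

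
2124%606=306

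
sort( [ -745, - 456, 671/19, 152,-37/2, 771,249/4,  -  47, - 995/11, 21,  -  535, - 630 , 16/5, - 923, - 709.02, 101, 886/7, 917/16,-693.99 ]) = [ - 923, - 745,- 709.02 , - 693.99, - 630, -535, - 456 ,-995/11, - 47, - 37/2, 16/5, 21 , 671/19, 917/16, 249/4, 101, 886/7, 152, 771]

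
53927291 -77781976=-23854685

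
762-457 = 305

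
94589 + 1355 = 95944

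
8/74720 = 1/9340=0.00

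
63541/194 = 63541/194= 327.53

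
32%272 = 32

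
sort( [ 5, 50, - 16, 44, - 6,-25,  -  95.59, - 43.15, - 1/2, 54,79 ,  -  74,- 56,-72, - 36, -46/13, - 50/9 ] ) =[ -95.59, - 74,  -  72,- 56, - 43.15,-36, - 25  , - 16,  -  6,-50/9, -46/13, - 1/2, 5, 44,50,  54, 79]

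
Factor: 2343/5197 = 3^1*11^1 * 71^1 * 5197^( - 1)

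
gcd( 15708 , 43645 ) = 7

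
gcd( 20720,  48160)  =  560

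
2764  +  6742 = 9506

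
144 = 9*16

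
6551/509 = 12 + 443/509 = 12.87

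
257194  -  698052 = - 440858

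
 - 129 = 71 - 200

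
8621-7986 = 635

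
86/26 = 3 + 4/13= 3.31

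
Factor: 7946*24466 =194406836 = 2^2*13^1*29^1*137^1*941^1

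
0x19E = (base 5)3124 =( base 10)414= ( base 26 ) FO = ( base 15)1C9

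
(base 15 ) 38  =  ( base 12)45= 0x35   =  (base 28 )1P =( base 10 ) 53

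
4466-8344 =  - 3878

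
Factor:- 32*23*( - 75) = 2^5*3^1*5^2*23^1 = 55200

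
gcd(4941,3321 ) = 81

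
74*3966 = 293484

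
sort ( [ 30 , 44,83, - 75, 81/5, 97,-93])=[ - 93, - 75, 81/5, 30, 44, 83, 97 ]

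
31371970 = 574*54655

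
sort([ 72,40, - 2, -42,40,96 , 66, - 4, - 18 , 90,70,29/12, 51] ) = [ - 42, - 18, - 4, - 2, 29/12, 40,40,  51, 66, 70,72, 90,96 ]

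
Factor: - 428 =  - 2^2*107^1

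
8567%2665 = 572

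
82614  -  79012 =3602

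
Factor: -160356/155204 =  - 3^1* 83^1*241^( - 1) = - 249/241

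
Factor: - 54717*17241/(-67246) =2^ ( - 1 )*3^2*7^1*13^1*23^1*61^1*821^1*33623^( - 1 )= 943375797/67246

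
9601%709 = 384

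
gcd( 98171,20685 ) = 1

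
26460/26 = 1017 +9/13 = 1017.69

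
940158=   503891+436267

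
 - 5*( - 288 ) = 1440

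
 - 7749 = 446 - 8195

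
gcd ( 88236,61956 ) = 36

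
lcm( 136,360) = 6120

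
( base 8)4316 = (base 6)14234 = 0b100011001110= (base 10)2254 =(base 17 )7DA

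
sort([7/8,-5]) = [  -  5 , 7/8] 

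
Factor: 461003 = 43^1 * 71^1 * 151^1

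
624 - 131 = 493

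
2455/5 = 491 = 491.00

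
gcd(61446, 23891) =7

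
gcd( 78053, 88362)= 1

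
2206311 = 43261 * 51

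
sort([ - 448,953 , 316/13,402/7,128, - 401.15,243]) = [ - 448, - 401.15,316/13, 402/7,128,243 , 953]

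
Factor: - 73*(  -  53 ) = 3869 = 53^1*73^1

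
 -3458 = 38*( - 91 )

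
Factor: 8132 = 2^2 * 19^1*107^1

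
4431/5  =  4431/5 = 886.20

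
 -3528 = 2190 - 5718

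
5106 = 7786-2680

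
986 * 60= 59160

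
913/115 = 7+108/115=   7.94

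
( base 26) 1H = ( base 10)43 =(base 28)1F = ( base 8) 53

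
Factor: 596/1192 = 1/2 = 2^( - 1)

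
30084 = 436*69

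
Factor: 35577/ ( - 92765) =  - 3^2*5^( - 1)*59^1*67^1*18553^( - 1 )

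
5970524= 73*81788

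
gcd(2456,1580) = 4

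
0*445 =0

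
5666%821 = 740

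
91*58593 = 5331963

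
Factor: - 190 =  - 2^1*5^1*19^1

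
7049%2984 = 1081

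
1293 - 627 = 666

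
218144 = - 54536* ( -4 ) 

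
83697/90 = 929  +  29/30= 929.97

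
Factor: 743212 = 2^2*29^1 * 43^1*149^1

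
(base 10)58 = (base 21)2g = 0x3A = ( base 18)34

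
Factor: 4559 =47^1 * 97^1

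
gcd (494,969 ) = 19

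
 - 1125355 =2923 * (  -  385 ) 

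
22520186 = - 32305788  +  54825974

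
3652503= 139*26277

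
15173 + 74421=89594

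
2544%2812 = 2544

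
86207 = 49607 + 36600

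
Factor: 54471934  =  2^1*11^1*193^1 * 12829^1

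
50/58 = 25/29 = 0.86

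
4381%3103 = 1278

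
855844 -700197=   155647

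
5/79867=5/79867=0.00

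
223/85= 2  +  53/85  =  2.62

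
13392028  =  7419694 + 5972334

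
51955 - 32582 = 19373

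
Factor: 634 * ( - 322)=- 2^2*7^1*23^1*317^1 = - 204148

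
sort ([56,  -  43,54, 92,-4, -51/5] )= [ - 43, - 51/5,-4,  54, 56, 92]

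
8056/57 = 141 + 1/3= 141.33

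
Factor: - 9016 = -2^3 *7^2*23^1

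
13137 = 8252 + 4885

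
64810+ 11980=76790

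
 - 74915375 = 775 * ( - 96665 )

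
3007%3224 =3007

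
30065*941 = 28291165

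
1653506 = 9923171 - 8269665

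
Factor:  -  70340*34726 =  - 2^3*5^1 * 97^1*179^1*3517^1 = - 2442626840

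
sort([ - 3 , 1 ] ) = [ -3,1 ] 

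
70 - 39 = 31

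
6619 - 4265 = 2354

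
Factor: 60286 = 2^1* 43^1 * 701^1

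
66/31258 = 33/15629 = 0.00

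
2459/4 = 2459/4 =614.75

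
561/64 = 8 + 49/64 = 8.77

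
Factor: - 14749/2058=-43/6 = - 2^(-1)*3^(-1)*43^1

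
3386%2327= 1059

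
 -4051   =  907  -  4958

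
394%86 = 50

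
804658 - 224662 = 579996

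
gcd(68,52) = 4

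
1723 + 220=1943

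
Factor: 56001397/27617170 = 2^( -1 )*5^(-1)*7^ ( - 1 )*37^(  -  1 )*10663^ ( - 1)*56001397^1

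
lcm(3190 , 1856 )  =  102080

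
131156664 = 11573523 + 119583141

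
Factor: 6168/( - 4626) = -4/3   =  - 2^2* 3^( - 1)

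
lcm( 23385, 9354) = 46770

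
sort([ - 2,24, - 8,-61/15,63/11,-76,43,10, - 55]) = [ - 76, - 55, - 8, -61/15,  -  2,63/11,10  ,  24,43] 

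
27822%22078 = 5744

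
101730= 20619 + 81111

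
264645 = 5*52929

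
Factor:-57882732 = - 2^2*3^1*199^1*24239^1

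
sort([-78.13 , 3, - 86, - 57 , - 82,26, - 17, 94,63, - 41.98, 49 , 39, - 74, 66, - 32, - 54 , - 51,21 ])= [ - 86, - 82, - 78.13 , - 74 ,-57, - 54, - 51, - 41.98,- 32 , - 17,  3,21, 26, 39,49,63,66, 94]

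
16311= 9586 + 6725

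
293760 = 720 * 408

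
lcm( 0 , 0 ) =0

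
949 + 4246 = 5195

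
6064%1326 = 760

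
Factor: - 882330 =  - 2^1 * 3^1* 5^1*29411^1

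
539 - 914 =  -  375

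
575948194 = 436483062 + 139465132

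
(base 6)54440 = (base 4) 1311120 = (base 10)7512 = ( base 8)16530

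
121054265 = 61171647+59882618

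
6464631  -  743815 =5720816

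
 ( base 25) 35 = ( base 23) 3b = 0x50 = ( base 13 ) 62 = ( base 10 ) 80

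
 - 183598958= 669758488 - 853357446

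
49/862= 49/862  =  0.06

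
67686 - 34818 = 32868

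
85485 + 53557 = 139042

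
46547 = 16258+30289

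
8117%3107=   1903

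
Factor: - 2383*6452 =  - 2^2*1613^1*2383^1 = - 15375116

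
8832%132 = 120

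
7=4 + 3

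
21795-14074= 7721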